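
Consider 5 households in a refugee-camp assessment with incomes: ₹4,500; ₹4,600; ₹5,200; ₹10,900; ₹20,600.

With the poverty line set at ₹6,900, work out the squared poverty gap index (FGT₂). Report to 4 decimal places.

Below the line: ₹4,500, ₹4,600, ₹5,200 (q = 3 of N = 5).
Normalized shortfalls: (6900−4500)/6900 = 0.3478; (6900−4600)/6900 = 0.3333; (6900−5200)/6900 = 0.2464.
Squared: 0.1210; 0.1111; 0.0607.
Sum = 0.292796; P₂ = 0.292796 / 5 = 0.0586.

0.0586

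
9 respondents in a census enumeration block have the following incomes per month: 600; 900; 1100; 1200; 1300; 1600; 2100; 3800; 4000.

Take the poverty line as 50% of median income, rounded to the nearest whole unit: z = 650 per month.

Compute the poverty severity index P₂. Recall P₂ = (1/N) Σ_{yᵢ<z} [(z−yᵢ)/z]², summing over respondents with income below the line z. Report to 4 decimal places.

0.0007

Incomes under z: 600 (q = 1 of N = 9).
Gap ratios (z−y)/z: (650−600)/650 = 0.0769.
Squared: 0.0059.
Sum = 0.005917; P₂ = 0.005917 / 9 = 0.0007.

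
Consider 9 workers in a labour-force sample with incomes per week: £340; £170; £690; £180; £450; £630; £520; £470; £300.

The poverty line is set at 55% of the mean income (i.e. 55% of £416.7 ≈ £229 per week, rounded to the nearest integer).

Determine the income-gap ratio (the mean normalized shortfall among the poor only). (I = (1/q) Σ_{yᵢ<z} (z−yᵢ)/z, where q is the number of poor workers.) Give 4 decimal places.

Incomes under z: £170, £180 (q = 2 of N = 9).
Relative gaps: 0.2576, 0.2140; sum = 0.471616.
I averages over the q = 2 poor units only: 0.471616 / 2 = 0.2358.

0.2358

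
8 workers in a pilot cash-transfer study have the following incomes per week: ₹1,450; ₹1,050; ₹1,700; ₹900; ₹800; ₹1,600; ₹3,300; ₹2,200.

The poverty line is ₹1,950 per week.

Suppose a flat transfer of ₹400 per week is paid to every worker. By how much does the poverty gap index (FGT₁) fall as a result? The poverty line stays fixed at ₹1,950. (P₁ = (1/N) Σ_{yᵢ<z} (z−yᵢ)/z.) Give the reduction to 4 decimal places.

0.1410

Before: below the line — ₹800, ₹900, ₹1,050, ₹1,450, ₹1,600, ₹1,700; poverty gap index (FGT₁) = 0.269231.
After the ₹400 transfer: below the line — ₹1,200, ₹1,300, ₹1,450, ₹1,850; poverty gap index (FGT₁) = 0.128205.
Reduction = 0.269231 − 0.128205 = 0.1410.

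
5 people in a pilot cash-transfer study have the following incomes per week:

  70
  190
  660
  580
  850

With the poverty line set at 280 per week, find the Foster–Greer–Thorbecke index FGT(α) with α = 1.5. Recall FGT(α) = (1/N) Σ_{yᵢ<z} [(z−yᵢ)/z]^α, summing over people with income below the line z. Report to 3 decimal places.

Poor units: 70, 190 (q = 2 of N = 5).
Normalized shortfalls: (280−70)/280 = 0.7500; (280−190)/280 = 0.3214.
Raised to α = 1.5: 0.64952; 0.18223.
Sum = 0.831752; FGT(1.5) = 0.831752 / 5 = 0.166.

0.166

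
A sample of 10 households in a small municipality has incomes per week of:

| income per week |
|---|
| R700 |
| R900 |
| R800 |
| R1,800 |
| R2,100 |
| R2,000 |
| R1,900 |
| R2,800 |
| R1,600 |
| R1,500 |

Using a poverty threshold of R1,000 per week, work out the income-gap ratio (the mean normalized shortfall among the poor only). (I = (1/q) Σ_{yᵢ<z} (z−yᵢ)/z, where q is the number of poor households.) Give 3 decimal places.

Below the line: R700, R800, R900 (q = 3 of N = 10).
Shortfall ratios (z−y)/z: 0.3000, 0.2000, 0.1000; sum = 0.600000.
I averages over the q = 3 poor units only: 0.600000 / 3 = 0.200.

0.200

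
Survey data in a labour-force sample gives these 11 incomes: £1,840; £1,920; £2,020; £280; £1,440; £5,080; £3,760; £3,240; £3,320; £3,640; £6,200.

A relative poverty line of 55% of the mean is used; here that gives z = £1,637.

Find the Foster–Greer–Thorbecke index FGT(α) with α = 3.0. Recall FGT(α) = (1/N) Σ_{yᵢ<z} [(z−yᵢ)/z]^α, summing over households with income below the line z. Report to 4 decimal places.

Below the line: £280, £1,440 (q = 2 of N = 11).
Relative gaps: (1637−280)/1637 = 0.8290; (1637−1440)/1637 = 0.1203.
Raised to α = 3.0: 0.56963; 0.00174.
Sum = 0.571374; FGT(3.0) = 0.571374 / 11 = 0.0519.

0.0519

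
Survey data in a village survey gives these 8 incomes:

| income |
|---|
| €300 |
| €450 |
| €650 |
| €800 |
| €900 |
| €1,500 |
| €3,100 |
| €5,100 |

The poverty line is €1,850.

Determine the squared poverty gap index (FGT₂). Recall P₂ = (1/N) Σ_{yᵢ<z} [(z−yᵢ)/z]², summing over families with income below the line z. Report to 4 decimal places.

0.2896

Incomes under z: €300, €450, €650, €800, €900, €1,500 (q = 6 of N = 8).
Normalized shortfalls: (1850−300)/1850 = 0.8378; (1850−450)/1850 = 0.7568; (1850−650)/1850 = 0.6486; (1850−800)/1850 = 0.5676; (1850−900)/1850 = 0.5135; (1850−1500)/1850 = 0.1892.
Squared: 0.7020; 0.5727; 0.4207; 0.3221; 0.2637; 0.0358.
Sum = 2.317020; P₂ = 2.317020 / 8 = 0.2896.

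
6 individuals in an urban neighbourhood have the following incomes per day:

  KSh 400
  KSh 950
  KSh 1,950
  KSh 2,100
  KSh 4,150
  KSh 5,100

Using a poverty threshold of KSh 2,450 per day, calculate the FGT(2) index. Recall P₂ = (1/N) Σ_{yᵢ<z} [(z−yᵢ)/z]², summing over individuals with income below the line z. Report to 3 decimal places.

0.190

Incomes under z: KSh 400, KSh 950, KSh 1,950, KSh 2,100 (q = 4 of N = 6).
Relative gaps: (2450−400)/2450 = 0.8367; (2450−950)/2450 = 0.6122; (2450−1950)/2450 = 0.2041; (2450−2100)/2450 = 0.1429.
Squared: 0.7001; 0.3748; 0.0416; 0.0204.
Sum = 1.137026; P₂ = 1.137026 / 6 = 0.190.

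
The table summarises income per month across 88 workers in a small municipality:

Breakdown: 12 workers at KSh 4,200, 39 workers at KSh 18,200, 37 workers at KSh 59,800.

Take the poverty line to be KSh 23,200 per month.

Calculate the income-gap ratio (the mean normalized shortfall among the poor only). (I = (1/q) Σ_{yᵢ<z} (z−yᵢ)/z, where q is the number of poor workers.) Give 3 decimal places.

0.358

Poor units: 12×KSh 4,200, 39×KSh 18,200 (q = 51 of N = 88).
Relative gaps: 0.8190 (×12), 0.2155 (×39); sum = 18.232759.
The income-gap ratio divides by q (the poor only): 18.232759 / 51 = 0.358.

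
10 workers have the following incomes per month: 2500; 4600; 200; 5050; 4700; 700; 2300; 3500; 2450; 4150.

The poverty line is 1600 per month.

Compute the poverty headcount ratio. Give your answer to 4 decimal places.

0.2000

2 of the 10 workers have income below 1600.
H = 2/10 = 0.2000.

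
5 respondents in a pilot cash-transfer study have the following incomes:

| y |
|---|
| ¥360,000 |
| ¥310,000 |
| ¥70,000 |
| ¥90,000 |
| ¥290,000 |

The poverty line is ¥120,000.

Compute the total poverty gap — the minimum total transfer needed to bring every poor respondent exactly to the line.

Below the line: ¥70,000, ¥90,000 (q = 2 of N = 5).
Individual gaps: 120000−70000 = 50000; 120000−90000 = 30000.
Aggregate gap = ¥80,000.

¥80,000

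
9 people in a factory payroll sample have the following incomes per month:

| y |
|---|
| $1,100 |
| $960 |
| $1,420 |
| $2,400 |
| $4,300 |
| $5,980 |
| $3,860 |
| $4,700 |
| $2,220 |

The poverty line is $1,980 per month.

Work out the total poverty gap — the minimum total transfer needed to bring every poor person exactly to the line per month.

Incomes under z: $960, $1,100, $1,420 (q = 3 of N = 9).
Individual gaps: 1980−960 = 1020; 1980−1100 = 880; 1980−1420 = 560.
Aggregate gap = $2,460.

$2,460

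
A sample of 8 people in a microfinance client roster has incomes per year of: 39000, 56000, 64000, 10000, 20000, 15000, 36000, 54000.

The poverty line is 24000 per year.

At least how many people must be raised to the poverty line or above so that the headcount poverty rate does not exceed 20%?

2

3 of the 8 people are poor, so H = 3/8 = 0.375.
A headcount ratio of at most 20% allows at most ⌊0.20 × 8⌋ = 1 poor people.
So at least 3 − 1 = 2 must be lifted.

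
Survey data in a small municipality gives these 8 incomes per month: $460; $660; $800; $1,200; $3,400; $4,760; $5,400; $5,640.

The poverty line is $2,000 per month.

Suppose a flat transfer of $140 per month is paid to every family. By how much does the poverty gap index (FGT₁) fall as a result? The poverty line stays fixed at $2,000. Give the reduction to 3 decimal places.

Before: below the line — $460, $660, $800, $1,200; poverty gap index (FGT₁) = 0.30500.
After the $140 transfer: below the line — $600, $800, $940, $1,340; poverty gap index (FGT₁) = 0.27000.
Reduction = 0.30500 − 0.27000 = 0.035.

0.035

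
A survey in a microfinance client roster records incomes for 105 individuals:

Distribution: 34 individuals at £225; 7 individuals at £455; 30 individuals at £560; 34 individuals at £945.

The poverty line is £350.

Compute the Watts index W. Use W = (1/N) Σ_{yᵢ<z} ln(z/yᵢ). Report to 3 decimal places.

Below z: 34×£225 (q = 34 of N = 105).
ln(z/y) terms: ln(350/225) = 0.4418 (×34).
W = 15.022314 / 105 = 0.143.

0.143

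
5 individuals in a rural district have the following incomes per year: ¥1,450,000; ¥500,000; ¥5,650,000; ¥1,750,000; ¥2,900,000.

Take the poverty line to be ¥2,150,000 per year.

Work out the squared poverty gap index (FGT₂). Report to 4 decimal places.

Below z: ¥500,000, ¥1,450,000, ¥1,750,000 (q = 3 of N = 5).
Normalized shortfalls: (2150000−500000)/2150000 = 0.7674; (2150000−1450000)/2150000 = 0.3256; (2150000−1750000)/2150000 = 0.1860.
Squared: 0.5890; 0.1060; 0.0346.
Sum = 0.729584; P₂ = 0.729584 / 5 = 0.1459.

0.1459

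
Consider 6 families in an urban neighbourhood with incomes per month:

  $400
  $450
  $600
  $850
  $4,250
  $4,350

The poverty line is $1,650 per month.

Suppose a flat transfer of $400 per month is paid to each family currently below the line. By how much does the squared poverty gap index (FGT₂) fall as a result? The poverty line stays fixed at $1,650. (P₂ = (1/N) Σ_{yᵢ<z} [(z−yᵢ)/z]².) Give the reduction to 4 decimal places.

Before: below the line — $400, $450, $600, $850; squared poverty gap index (FGT₂) = 0.290481.
After the $400 transfer: below the line — $800, $850, $1,000, $1,250; squared poverty gap index (FGT₂) = 0.119069.
Reduction = 0.290481 − 0.119069 = 0.1714.

0.1714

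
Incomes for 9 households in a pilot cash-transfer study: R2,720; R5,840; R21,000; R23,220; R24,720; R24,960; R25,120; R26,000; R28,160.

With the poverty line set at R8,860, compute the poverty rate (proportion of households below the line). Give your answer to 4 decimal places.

0.2222

2 of the 9 households have income below R8,860.
H = 2/9 = 0.2222.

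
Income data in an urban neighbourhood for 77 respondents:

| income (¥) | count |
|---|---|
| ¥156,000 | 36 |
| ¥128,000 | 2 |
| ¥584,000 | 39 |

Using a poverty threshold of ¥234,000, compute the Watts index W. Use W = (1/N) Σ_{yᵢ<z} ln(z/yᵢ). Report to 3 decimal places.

Poor units: 2×¥128,000, 36×¥156,000 (q = 38 of N = 77).
Log shortfalls: ln(234000/128000) = 0.6033 (×2); ln(234000/156000) = 0.4055 (×36).
W = 15.803326 / 77 = 0.205.

0.205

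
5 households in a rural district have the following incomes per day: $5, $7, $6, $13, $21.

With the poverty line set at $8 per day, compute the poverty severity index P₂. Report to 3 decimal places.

Incomes under z: $5, $6, $7 (q = 3 of N = 5).
Relative gaps: (8−5)/8 = 0.3750; (8−6)/8 = 0.2500; (8−7)/8 = 0.1250.
Squared: 0.1406; 0.0625; 0.0156.
Sum = 0.218750; P₂ = 0.218750 / 5 = 0.044.

0.044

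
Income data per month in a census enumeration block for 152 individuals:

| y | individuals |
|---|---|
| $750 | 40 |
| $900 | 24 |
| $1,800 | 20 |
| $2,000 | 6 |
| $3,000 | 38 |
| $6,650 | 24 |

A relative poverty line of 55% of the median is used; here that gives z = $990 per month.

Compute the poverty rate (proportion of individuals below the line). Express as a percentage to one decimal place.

64 of the 152 individuals have income below $990.
H = 64/152 = 42.1%.

42.1%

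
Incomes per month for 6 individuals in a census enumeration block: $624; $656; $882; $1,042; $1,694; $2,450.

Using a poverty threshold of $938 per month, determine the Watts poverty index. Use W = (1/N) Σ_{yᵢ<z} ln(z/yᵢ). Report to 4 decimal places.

0.1378

Poor units: $624, $656, $882 (q = 3 of N = 6).
Log gaps: ln(938/624) = 0.4076; ln(938/656) = 0.3576; ln(938/882) = 0.0616.
W = 0.826747 / 6 = 0.1378.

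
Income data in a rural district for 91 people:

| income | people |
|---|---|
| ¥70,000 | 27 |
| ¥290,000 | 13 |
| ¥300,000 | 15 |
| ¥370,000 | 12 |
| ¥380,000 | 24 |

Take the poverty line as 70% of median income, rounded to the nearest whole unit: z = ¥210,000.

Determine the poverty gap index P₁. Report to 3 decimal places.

Below z: 27×¥70,000 (q = 27 of N = 91).
Shortfall ratios: (210000−70000)/210000 = 0.6667 (×27).
Sum of shortfalls = 18.000000; P₁ averages over all N: 18.000000 / 91 = 0.198.

0.198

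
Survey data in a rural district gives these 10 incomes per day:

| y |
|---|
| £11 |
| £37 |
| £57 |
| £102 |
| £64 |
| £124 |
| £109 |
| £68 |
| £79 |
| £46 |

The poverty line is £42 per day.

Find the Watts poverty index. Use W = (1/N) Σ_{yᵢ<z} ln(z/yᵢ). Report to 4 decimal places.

0.1467

Below z: £11, £37 (q = 2 of N = 10).
Log shortfalls: ln(42/11) = 1.3398; ln(42/37) = 0.1268.
W = 1.466526 / 10 = 0.1467.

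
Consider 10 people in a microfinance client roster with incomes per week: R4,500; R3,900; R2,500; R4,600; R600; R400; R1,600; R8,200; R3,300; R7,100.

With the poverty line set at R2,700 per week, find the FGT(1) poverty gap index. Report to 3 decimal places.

0.211

Below z: R400, R600, R1,600, R2,500 (q = 4 of N = 10).
Normalized shortfalls: (2700−400)/2700 = 0.8519; (2700−600)/2700 = 0.7778; (2700−1600)/2700 = 0.4074; (2700−2500)/2700 = 0.0741.
Σ = 2.111111. Dividing by the full population N = 10 gives P₁ = 0.211.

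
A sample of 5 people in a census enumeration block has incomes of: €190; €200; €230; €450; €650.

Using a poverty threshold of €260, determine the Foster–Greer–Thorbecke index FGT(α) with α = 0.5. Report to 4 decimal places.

0.2678

Incomes under z: €190, €200, €230 (q = 3 of N = 5).
Shortfall ratios: (260−190)/260 = 0.2692; (260−200)/260 = 0.2308; (260−230)/260 = 0.1154.
Raised to α = 0.5: 0.51887; 0.48038; 0.33968.
Sum = 1.338942; FGT(0.5) = 1.338942 / 5 = 0.2678.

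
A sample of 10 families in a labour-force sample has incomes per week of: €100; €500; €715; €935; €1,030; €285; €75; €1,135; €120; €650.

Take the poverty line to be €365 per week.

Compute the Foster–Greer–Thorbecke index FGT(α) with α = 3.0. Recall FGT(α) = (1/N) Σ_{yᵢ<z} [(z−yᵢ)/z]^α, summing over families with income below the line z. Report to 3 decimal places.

0.120

Poor units: €75, €100, €120, €285 (q = 4 of N = 10).
Shortfall ratios: (365−75)/365 = 0.7945; (365−100)/365 = 0.7260; (365−120)/365 = 0.6712; (365−285)/365 = 0.2192.
Raised to α = 3.0: 0.50155; 0.38270; 0.30243; 0.01053.
Sum = 1.197207; FGT(3.0) = 1.197207 / 10 = 0.120.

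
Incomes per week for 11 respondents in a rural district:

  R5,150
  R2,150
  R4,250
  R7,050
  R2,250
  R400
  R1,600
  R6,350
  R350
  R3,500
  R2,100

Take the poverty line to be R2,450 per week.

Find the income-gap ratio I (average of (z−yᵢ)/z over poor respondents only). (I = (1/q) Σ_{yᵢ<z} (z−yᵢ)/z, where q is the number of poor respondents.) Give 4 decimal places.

Poor units: R350, R400, R1,600, R2,100, R2,150, R2,250 (q = 6 of N = 11).
Relative gaps: 0.8571, 0.8367, 0.3469, 0.1429, 0.1224, 0.0816; sum = 2.387755.
I averages over the q = 6 poor units only: 2.387755 / 6 = 0.3980.

0.3980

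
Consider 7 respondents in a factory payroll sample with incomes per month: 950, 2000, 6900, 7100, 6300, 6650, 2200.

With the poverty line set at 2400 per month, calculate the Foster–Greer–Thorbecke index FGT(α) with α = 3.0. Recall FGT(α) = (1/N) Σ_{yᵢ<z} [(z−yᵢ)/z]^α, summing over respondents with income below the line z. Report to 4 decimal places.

Poor units: 950, 2000, 2200 (q = 3 of N = 7).
Normalized shortfalls: (2400−950)/2400 = 0.6042; (2400−2000)/2400 = 0.1667; (2400−2200)/2400 = 0.0833.
Raised to α = 3.0: 0.22053; 0.00463; 0.00058.
Sum = 0.225740; FGT(3.0) = 0.225740 / 7 = 0.0322.

0.0322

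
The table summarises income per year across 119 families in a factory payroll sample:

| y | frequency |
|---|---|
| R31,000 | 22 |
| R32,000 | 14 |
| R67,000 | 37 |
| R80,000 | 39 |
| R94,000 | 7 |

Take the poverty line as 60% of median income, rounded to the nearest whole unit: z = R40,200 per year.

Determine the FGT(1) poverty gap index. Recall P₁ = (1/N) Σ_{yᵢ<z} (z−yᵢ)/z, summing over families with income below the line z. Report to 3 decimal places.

Below the line: 22×R31,000, 14×R32,000 (q = 36 of N = 119).
Gap ratios (z−y)/z: (40200−31000)/40200 = 0.2289 (×22); (40200−32000)/40200 = 0.2040 (×14).
Σ = 7.890547. Dividing by the full population N = 119 gives P₁ = 0.066.

0.066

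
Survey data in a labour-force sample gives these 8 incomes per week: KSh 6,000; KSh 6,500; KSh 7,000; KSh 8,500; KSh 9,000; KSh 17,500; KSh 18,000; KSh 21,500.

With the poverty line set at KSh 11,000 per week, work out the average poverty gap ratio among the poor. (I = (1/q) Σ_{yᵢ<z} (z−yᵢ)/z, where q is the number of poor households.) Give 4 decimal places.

0.3273

Below the line: KSh 6,000, KSh 6,500, KSh 7,000, KSh 8,500, KSh 9,000 (q = 5 of N = 8).
Shortfall ratios (z−y)/z: 0.4545, 0.4091, 0.3636, 0.2273, 0.1818; sum = 1.636364.
The income-gap ratio divides by q (the poor only): 1.636364 / 5 = 0.3273.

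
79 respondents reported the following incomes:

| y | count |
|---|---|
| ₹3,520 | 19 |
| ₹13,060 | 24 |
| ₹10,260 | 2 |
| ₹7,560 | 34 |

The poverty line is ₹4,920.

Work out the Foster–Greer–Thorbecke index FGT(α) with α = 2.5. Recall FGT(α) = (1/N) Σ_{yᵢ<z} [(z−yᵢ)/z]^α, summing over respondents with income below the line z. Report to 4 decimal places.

0.0104

Below the line: 19×₹3,520 (q = 19 of N = 79).
Shortfall ratios: (4920−3520)/4920 = 0.2846 (×19).
Raised to α = 2.5: 0.04319 (×19).
Sum = 0.820656; FGT(2.5) = 0.820656 / 79 = 0.0104.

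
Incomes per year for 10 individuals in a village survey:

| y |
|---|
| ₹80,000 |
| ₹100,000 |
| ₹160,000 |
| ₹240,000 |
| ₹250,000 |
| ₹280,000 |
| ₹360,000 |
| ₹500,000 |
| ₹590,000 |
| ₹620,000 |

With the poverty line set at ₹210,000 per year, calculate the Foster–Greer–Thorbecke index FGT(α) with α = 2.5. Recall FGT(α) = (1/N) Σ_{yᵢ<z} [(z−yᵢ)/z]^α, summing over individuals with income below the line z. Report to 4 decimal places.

0.0528

Poor units: ₹80,000, ₹100,000, ₹160,000 (q = 3 of N = 10).
Gap ratios (z−y)/z: (210000−80000)/210000 = 0.6190; (210000−100000)/210000 = 0.5238; (210000−160000)/210000 = 0.2381.
Raised to α = 2.5: 0.30152; 0.19858; 0.02766.
Sum = 0.527756; FGT(2.5) = 0.527756 / 10 = 0.0528.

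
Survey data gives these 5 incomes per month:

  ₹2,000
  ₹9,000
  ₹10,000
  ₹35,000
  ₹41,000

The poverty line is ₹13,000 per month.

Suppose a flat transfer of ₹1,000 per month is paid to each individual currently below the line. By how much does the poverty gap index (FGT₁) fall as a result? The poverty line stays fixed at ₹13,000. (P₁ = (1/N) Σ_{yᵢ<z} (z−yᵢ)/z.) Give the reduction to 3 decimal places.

Before: below the line — ₹2,000, ₹9,000, ₹10,000; poverty gap index (FGT₁) = 0.27692.
After the ₹1,000 transfer: below the line — ₹3,000, ₹10,000, ₹11,000; poverty gap index (FGT₁) = 0.23077.
Reduction = 0.27692 − 0.23077 = 0.046.

0.046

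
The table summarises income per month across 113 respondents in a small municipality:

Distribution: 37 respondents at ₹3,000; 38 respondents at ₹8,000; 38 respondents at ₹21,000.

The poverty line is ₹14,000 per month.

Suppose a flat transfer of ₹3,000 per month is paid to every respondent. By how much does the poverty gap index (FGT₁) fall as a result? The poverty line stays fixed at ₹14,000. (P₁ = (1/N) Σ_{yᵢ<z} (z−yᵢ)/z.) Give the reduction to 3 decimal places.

Before: below the line — 37×₹3,000, 38×₹8,000; poverty gap index (FGT₁) = 0.40139.
After the ₹3,000 transfer: below the line — 37×₹6,000, 38×₹11,000; poverty gap index (FGT₁) = 0.25917.
Reduction = 0.40139 − 0.25917 = 0.142.

0.142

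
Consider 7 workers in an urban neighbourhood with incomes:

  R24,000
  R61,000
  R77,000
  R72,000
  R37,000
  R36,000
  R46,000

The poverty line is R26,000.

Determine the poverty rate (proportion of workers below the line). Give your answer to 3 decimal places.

0.143

1 of the 7 workers have income below R26,000.
H = 1/7 = 0.143.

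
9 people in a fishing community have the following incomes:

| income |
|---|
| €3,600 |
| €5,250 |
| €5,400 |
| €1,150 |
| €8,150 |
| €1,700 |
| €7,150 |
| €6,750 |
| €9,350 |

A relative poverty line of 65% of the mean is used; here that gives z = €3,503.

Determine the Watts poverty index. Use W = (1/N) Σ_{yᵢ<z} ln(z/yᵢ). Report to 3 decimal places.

0.204

Below z: €1,150, €1,700 (q = 2 of N = 9).
ln(z/y) terms: ln(3503/1150) = 1.1139; ln(3503/1700) = 0.7230.
W = 1.836849 / 9 = 0.204.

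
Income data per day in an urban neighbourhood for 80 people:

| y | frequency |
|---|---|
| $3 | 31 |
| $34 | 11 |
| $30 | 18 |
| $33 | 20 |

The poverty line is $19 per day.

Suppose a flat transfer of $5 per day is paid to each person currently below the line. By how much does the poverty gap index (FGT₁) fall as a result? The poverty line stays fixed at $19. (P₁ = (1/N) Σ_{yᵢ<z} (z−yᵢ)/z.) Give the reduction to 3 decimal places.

0.102

Before: below the line — 31×$3; poverty gap index (FGT₁) = 0.32632.
After the $5 transfer: below the line — 31×$8; poverty gap index (FGT₁) = 0.22434.
Reduction = 0.32632 − 0.22434 = 0.102.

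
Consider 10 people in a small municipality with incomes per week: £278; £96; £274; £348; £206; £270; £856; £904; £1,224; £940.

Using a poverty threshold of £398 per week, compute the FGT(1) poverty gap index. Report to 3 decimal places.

0.230

Below the line: £96, £206, £270, £274, £278, £348 (q = 6 of N = 10).
Gap ratios (z−y)/z: (398−96)/398 = 0.7588; (398−206)/398 = 0.4824; (398−270)/398 = 0.3216; (398−274)/398 = 0.3116; (398−278)/398 = 0.3015; (398−348)/398 = 0.1256.
Sum of shortfalls = 2.301508; P₁ averages over all N: 2.301508 / 10 = 0.230.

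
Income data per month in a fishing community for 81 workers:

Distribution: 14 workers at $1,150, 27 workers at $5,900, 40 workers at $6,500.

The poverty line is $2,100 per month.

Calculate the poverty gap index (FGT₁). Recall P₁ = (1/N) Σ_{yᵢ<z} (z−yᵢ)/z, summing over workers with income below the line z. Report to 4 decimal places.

Poor units: 14×$1,150 (q = 14 of N = 81).
Normalized shortfalls: (2100−1150)/2100 = 0.4524 (×14).
Σ = 6.333333. Dividing by the full population N = 81 gives P₁ = 0.0782.

0.0782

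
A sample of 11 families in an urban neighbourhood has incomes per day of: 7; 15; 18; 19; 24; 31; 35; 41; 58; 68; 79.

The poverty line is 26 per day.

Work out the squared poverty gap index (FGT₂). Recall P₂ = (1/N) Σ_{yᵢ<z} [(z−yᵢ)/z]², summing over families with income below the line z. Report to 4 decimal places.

0.0806

Below z: 7, 15, 18, 19, 24 (q = 5 of N = 11).
Normalized shortfalls: (26−7)/26 = 0.7308; (26−15)/26 = 0.4231; (26−18)/26 = 0.3077; (26−19)/26 = 0.2692; (26−24)/26 = 0.0769.
Squared: 0.5340; 0.1790; 0.0947; 0.0725; 0.0059.
Sum = 0.886095; P₂ = 0.886095 / 11 = 0.0806.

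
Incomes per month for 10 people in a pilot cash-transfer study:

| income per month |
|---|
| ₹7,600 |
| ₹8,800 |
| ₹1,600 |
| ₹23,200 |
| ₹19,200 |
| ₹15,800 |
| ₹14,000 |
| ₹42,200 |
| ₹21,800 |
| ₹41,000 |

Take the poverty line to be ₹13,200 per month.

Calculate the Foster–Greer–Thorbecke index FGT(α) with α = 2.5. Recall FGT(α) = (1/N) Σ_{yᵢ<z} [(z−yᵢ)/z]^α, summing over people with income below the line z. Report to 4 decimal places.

0.0905

Incomes under z: ₹1,600, ₹7,600, ₹8,800 (q = 3 of N = 10).
Relative gaps: (13200−1600)/13200 = 0.8788; (13200−7600)/13200 = 0.4242; (13200−8800)/13200 = 0.3333.
Raised to α = 2.5: 0.72395; 0.11723; 0.06415.
Sum = 0.905332; FGT(2.5) = 0.905332 / 10 = 0.0905.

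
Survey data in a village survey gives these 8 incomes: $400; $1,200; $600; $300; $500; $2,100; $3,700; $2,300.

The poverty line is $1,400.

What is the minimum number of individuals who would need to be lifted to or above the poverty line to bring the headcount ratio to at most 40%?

2

Currently q = 5 of N = 8 are below the line (H = 0.625).
A headcount ratio of at most 40% allows at most ⌊0.40 × 8⌋ = 3 poor individuals.
So at least 5 − 3 = 2 must be lifted.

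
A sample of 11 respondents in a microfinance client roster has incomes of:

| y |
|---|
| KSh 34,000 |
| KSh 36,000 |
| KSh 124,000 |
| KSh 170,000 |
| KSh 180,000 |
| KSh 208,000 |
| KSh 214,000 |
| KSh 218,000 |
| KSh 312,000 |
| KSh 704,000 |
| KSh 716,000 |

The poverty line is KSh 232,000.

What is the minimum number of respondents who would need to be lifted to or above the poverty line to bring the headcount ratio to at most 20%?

Currently q = 8 of N = 11 are below the line (H = 0.727).
A headcount ratio of at most 20% allows at most ⌊0.20 × 11⌋ = 2 poor respondents.
So at least 8 − 2 = 6 must be lifted.

6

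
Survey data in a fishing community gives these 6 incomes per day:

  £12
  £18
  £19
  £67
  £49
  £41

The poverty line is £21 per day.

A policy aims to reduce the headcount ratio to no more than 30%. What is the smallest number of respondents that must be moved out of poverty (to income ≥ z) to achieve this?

2

Currently q = 3 of N = 6 are below the line (H = 0.500).
A headcount ratio of at most 30% allows at most ⌊0.30 × 6⌋ = 1 poor respondents.
So at least 3 − 1 = 2 must be lifted.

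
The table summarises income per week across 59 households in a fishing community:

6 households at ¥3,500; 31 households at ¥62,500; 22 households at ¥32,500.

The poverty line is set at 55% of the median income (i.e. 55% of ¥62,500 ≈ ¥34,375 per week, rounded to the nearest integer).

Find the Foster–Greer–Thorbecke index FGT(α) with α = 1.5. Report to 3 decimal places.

Below the line: 6×¥3,500, 22×¥32,500 (q = 28 of N = 59).
Normalized shortfalls: (34375−3500)/34375 = 0.8982 (×6); (34375−32500)/34375 = 0.0545 (×22).
Raised to α = 1.5: 0.85123 (×6); 0.01274 (×22).
Sum = 5.387633; FGT(1.5) = 5.387633 / 59 = 0.091.

0.091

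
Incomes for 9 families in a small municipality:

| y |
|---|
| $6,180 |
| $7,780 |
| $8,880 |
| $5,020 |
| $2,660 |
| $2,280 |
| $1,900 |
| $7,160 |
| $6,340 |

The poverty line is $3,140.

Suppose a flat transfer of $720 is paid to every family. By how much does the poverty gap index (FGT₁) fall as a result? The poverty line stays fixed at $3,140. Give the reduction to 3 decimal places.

0.068

Before: below the line — $1,900, $2,280, $2,660; poverty gap index (FGT₁) = 0.09130.
After the $720 transfer: below the line — $2,620, $3,000; poverty gap index (FGT₁) = 0.02335.
Reduction = 0.09130 − 0.02335 = 0.068.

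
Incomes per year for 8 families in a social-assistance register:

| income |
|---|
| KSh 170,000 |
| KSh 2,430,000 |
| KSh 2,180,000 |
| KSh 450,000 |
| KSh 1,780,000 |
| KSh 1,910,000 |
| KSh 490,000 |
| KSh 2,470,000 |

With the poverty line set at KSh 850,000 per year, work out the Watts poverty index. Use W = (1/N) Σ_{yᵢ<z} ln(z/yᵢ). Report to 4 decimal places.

Below the line: KSh 170,000, KSh 450,000, KSh 490,000 (q = 3 of N = 8).
Log shortfalls: ln(850000/170000) = 1.6094; ln(850000/450000) = 0.6360; ln(850000/490000) = 0.5508.
W = 2.796258 / 8 = 0.3495.

0.3495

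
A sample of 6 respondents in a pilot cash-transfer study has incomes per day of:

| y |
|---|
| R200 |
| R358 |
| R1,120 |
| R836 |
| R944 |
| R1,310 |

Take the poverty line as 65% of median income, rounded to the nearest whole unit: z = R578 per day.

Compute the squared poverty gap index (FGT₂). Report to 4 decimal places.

Incomes under z: R200, R358 (q = 2 of N = 6).
Gap ratios (z−y)/z: (578−200)/578 = 0.6540; (578−358)/578 = 0.3806.
Squared: 0.4277; 0.1449.
Sum = 0.572563; P₂ = 0.572563 / 6 = 0.0954.

0.0954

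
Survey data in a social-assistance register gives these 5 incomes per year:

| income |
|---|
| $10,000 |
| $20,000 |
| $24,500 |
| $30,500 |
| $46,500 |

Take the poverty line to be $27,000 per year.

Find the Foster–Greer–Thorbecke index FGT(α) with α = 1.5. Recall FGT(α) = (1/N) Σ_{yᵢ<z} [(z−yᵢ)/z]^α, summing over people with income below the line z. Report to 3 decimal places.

Below z: $10,000, $20,000, $24,500 (q = 3 of N = 5).
Gap ratios (z−y)/z: (27000−10000)/27000 = 0.6296; (27000−20000)/27000 = 0.2593; (27000−24500)/27000 = 0.0926.
Raised to α = 1.5: 0.49961; 0.13201; 0.02818.
Sum = 0.659789; FGT(1.5) = 0.659789 / 5 = 0.132.

0.132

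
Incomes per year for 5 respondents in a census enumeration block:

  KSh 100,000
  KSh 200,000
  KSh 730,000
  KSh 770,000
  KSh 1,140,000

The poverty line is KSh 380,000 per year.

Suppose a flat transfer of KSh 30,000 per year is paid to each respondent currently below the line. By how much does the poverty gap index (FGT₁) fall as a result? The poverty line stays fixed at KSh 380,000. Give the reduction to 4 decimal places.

Before: below the line — KSh 100,000, KSh 200,000; poverty gap index (FGT₁) = 0.242105.
After the KSh 30,000 transfer: below the line — KSh 130,000, KSh 230,000; poverty gap index (FGT₁) = 0.210526.
Reduction = 0.242105 − 0.210526 = 0.0316.

0.0316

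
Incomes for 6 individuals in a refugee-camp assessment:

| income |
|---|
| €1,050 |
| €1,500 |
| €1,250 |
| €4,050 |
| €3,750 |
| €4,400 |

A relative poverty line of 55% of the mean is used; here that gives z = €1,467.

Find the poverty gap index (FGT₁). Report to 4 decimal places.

Below the line: €1,050, €1,250 (q = 2 of N = 6).
Gap ratios (z−y)/z: (1467−1050)/1467 = 0.2843; (1467−1250)/1467 = 0.1479.
Σ = 0.432175. Dividing by the full population N = 6 gives P₁ = 0.0720.

0.0720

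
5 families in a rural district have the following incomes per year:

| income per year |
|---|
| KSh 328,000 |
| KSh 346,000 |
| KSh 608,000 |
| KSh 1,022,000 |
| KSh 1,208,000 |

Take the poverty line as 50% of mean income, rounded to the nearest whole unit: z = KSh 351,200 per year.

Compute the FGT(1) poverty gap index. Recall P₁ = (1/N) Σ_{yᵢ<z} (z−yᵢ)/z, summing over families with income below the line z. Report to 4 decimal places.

0.0162

Incomes under z: KSh 328,000, KSh 346,000 (q = 2 of N = 5).
Shortfall ratios: (351200−328000)/351200 = 0.0661; (351200−346000)/351200 = 0.0148.
Sum of shortfalls = 0.080866; P₁ averages over all N: 0.080866 / 5 = 0.0162.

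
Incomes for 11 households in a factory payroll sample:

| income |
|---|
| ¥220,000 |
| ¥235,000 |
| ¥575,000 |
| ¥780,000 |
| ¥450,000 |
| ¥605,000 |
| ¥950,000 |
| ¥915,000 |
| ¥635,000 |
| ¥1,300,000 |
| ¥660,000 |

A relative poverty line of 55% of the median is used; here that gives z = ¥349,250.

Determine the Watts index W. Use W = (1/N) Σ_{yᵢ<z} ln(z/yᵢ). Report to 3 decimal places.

Poor units: ¥220,000, ¥235,000 (q = 2 of N = 11).
Log gaps: ln(349250/220000) = 0.4622; ln(349250/235000) = 0.3962.
W = 0.858363 / 11 = 0.078.

0.078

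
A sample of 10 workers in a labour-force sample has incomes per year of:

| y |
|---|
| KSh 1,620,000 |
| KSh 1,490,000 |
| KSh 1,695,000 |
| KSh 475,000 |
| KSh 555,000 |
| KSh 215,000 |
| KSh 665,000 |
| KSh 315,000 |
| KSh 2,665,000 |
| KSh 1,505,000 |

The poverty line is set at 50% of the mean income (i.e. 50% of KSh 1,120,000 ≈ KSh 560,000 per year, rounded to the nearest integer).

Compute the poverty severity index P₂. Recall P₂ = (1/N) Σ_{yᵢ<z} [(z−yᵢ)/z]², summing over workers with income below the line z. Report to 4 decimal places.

Below the line: KSh 215,000, KSh 315,000, KSh 475,000, KSh 555,000 (q = 4 of N = 10).
Relative gaps: (560000−215000)/560000 = 0.6161; (560000−315000)/560000 = 0.4375; (560000−475000)/560000 = 0.1518; (560000−555000)/560000 = 0.0089.
Squared: 0.3795; 0.1914; 0.0230; 0.0001.
Sum = 0.594069; P₂ = 0.594069 / 10 = 0.0594.

0.0594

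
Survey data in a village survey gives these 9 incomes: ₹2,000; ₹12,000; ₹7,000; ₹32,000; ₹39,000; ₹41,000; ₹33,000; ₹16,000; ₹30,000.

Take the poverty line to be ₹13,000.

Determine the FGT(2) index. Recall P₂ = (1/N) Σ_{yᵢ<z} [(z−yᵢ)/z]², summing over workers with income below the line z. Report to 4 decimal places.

Below the line: ₹2,000, ₹7,000, ₹12,000 (q = 3 of N = 9).
Gap ratios (z−y)/z: (13000−2000)/13000 = 0.8462; (13000−7000)/13000 = 0.4615; (13000−12000)/13000 = 0.0769.
Squared: 0.7160; 0.2130; 0.0059.
Sum = 0.934911; P₂ = 0.934911 / 9 = 0.1039.

0.1039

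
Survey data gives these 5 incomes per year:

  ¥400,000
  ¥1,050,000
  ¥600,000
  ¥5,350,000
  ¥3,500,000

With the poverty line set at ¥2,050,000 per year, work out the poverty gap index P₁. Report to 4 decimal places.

Poor units: ¥400,000, ¥600,000, ¥1,050,000 (q = 3 of N = 5).
Shortfall ratios: (2050000−400000)/2050000 = 0.8049; (2050000−600000)/2050000 = 0.7073; (2050000−1050000)/2050000 = 0.4878.
Σ = 2.000000. Dividing by the full population N = 5 gives P₁ = 0.4000.

0.4000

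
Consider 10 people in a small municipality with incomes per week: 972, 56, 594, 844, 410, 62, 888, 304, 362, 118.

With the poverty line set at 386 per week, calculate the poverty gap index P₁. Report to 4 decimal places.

Below z: 56, 62, 118, 304, 362 (q = 5 of N = 10).
Shortfall ratios: (386−56)/386 = 0.8549; (386−62)/386 = 0.8394; (386−118)/386 = 0.6943; (386−304)/386 = 0.2124; (386−362)/386 = 0.0622.
Σ = 2.663212. Dividing by the full population N = 10 gives P₁ = 0.2663.

0.2663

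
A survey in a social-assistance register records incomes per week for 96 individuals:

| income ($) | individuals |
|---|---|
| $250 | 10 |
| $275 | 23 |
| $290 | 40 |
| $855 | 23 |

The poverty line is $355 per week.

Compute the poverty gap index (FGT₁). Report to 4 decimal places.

0.1611

Below z: 10×$250, 23×$275, 40×$290 (q = 73 of N = 96).
Shortfall ratios: (355−250)/355 = 0.2958 (×10); (355−275)/355 = 0.2254 (×23); (355−290)/355 = 0.1831 (×40).
Σ = 15.464789. Dividing by the full population N = 96 gives P₁ = 0.1611.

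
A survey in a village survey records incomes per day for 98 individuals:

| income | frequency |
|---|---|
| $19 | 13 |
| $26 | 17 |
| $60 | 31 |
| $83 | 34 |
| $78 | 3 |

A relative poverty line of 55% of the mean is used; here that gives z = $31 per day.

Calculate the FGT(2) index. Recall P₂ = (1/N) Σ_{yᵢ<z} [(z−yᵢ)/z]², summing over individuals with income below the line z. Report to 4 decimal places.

0.0244

Below z: 13×$19, 17×$26 (q = 30 of N = 98).
Shortfall ratios: (31−19)/31 = 0.3871 (×13); (31−26)/31 = 0.1613 (×17).
Squared: 0.1498 (×13); 0.0260 (×17).
Sum = 2.390219; P₂ = 2.390219 / 98 = 0.0244.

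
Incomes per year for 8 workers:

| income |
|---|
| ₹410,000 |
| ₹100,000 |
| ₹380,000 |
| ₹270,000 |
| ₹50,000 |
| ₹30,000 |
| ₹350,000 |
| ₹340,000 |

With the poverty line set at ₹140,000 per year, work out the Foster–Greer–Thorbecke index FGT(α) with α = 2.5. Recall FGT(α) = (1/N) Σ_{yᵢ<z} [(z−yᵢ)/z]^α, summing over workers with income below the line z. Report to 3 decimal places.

Poor units: ₹30,000, ₹50,000, ₹100,000 (q = 3 of N = 8).
Normalized shortfalls: (140000−30000)/140000 = 0.7857; (140000−50000)/140000 = 0.6429; (140000−100000)/140000 = 0.2857.
Raised to α = 2.5: 0.54722; 0.33135; 0.04363.
Sum = 0.922203; FGT(2.5) = 0.922203 / 8 = 0.115.

0.115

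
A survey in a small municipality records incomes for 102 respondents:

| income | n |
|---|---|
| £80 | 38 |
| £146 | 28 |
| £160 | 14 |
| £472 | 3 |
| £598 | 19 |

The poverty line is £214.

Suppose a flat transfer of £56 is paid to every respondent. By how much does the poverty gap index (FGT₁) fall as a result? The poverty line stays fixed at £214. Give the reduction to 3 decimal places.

0.204

Before: below the line — 38×£80, 28×£146, 14×£160; poverty gap index (FGT₁) = 0.35514.
After the £56 transfer: below the line — 38×£136, 28×£202; poverty gap index (FGT₁) = 0.15118.
Reduction = 0.35514 − 0.15118 = 0.204.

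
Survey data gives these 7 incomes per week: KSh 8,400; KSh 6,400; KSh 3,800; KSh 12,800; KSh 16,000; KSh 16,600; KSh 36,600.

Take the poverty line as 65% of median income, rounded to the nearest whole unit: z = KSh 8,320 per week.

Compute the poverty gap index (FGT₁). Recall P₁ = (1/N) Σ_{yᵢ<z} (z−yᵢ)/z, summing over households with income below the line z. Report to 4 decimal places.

Poor units: KSh 3,800, KSh 6,400 (q = 2 of N = 7).
Gap ratios (z−y)/z: (8320−3800)/8320 = 0.5433; (8320−6400)/8320 = 0.2308.
Σ = 0.774038. Dividing by the full population N = 7 gives P₁ = 0.1106.

0.1106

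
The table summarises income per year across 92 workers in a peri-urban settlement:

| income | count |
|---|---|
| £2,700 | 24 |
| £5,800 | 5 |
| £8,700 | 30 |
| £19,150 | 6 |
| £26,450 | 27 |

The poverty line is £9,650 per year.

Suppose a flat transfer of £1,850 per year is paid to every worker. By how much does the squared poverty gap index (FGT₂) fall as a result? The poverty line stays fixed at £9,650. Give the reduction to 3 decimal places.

Before: below the line — 24×£2,700, 5×£5,800, 30×£8,700; squared poverty gap index (FGT₂) = 0.14712.
After the £1,850 transfer: below the line — 24×£4,550, 5×£7,650; squared poverty gap index (FGT₂) = 0.07520.
Reduction = 0.14712 − 0.07520 = 0.072.

0.072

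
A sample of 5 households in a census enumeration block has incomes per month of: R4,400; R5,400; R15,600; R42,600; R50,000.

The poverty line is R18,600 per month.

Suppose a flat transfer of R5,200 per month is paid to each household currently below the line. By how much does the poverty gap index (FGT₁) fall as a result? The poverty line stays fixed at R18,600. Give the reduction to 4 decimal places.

Before: below the line — R4,400, R5,400, R15,600; poverty gap index (FGT₁) = 0.326882.
After the R5,200 transfer: below the line — R9,600, R10,600; poverty gap index (FGT₁) = 0.182796.
Reduction = 0.326882 − 0.182796 = 0.1441.

0.1441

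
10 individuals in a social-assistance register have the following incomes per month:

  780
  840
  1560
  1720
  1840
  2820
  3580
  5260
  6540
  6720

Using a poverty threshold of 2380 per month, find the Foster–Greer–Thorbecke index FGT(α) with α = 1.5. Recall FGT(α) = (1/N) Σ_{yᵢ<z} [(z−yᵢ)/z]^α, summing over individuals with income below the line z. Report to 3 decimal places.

0.153

Poor units: 780, 840, 1560, 1720, 1840 (q = 5 of N = 10).
Shortfall ratios: (2380−780)/2380 = 0.6723; (2380−840)/2380 = 0.6471; (2380−1560)/2380 = 0.3445; (2380−1720)/2380 = 0.2773; (2380−1840)/2380 = 0.2269.
Raised to α = 1.5: 0.55121; 0.52049; 0.20223; 0.14603; 0.10807.
Sum = 1.528043; FGT(1.5) = 1.528043 / 10 = 0.153.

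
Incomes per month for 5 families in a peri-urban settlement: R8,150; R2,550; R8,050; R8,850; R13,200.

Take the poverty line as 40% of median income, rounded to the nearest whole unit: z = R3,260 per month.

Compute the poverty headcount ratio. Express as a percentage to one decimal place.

1 of the 5 families have income below R3,260.
H = 1/5 = 20.0%.

20.0%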